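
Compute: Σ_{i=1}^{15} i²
Using formula: Σ i^2 = n(n + 1)(2n + 1)/6 = 15·16·31/6 = 1240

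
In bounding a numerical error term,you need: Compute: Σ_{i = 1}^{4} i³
Using formula: Σ i^3 = [n(n + 1)/2]² = [4·5/2]² = 100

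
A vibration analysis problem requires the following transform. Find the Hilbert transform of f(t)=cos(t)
The Hilbert transform shifts each frequency component by -pi/2.
H{cos(wt)}=sin(wt)
With w=1: H{cos(t)}=sin(t)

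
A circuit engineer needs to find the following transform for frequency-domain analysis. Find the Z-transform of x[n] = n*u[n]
Standard pair: Z{n * u[n]}=z/(z-1)^2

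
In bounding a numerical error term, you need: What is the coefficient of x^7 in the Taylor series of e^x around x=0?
Taylor series of e^x = Σ x^n/n!
Coefficient of x^7 = 1/7! = 1/5040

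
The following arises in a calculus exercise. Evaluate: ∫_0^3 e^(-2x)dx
Antiderivative: (1/(-2))e^(-2x)
Evaluate: (1/(-2))(e^-6-1)

Answer: (e^-6-1)/(-2)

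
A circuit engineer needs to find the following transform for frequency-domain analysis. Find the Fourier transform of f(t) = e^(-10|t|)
Using the standard pair: F{e^(-a|t|)}=2a/(a^2+omega^2)
With a=10: F(omega)=20/(100+omega^2)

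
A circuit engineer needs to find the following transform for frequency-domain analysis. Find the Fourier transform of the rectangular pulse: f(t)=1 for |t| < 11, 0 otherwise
F(omega)=integral from -11 to 11 of e^(-j*omega*t) dt
=2*sin(11*omega)/omega=22*sinc(11*omega/pi)

Answer: 2*sin(11*omega)/omega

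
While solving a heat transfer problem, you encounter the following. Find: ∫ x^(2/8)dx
Power rule: ∫ x^(1/4) dx = x^(5/4)/(5/4)+C

Answer: (4/5)·x^(5/4)+C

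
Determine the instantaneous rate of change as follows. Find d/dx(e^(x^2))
Chain rule: d/dx[e^u]=e^u · u' where u=x^2
u'=2x

Answer: 2x·e^(x^2)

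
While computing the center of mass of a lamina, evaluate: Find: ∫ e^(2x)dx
Since d/dx[e^(2x)]=2e^(2x), we get 1/2 e^(2x) + C

Answer: (1/2)e^(2x) + C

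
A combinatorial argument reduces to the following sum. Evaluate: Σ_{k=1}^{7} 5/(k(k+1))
Partial fractions: 5/(k(k + 1))=5/k - 5/(k + 1)
Telescoping sum: 5(1 - 1/8)=5·7/8

Answer: 35/8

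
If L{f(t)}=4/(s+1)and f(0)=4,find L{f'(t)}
L{f'(t)} = s·F(s) - f(0) = 4s/(s + 1) - 4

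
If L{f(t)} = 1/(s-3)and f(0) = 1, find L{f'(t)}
L{f'(t)} = s·F(s) - f(0) = s/(s-3) - 1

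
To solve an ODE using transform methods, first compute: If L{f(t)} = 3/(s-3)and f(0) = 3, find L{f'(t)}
L{f'(t)} = s·F(s) - f(0) = 3s/(s-3) - 3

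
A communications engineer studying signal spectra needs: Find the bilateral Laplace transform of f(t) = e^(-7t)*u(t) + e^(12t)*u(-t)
For e^(-7t)*u(t): L=1/(s + 7), Re(s) > -7
For e^(12t)*u(-t): L=-1/(s-12), Re(s) < 12
Combined: F(s)=1/(s + 7) - 1/(s-12), -7 < Re(s) < 12

Answer: 1/(s + 7) - 1/(s-12), ROC: -7 < Re(s) < 12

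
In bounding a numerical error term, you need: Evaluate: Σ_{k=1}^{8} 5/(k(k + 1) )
Partial fractions: 5/(k(k + 1)) = 5/k - 5/(k + 1)
Telescoping sum: 5(1 - 1/9) = 5·8/9

Answer: 40/9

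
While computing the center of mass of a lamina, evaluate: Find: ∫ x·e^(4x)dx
Integration by parts: u=x, dv=e^(4x) dx
du=dx, v=e^(4x)/4
=x·e^(4x)/4 - ∫ e^(4x)/4 dx
=x·e^(4x)/4 - e^(4x)/16+C

Answer: e^(4x)(x/4-1/16)+C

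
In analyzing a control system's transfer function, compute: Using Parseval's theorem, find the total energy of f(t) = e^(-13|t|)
Parseval's theorem: E=integral |f(t)|^2 dt=(1/2pi) integral |F(omega)|^2 domega
E=integral_{-inf}^{inf} e^(-26|t|) dt=2 * integral_0^inf e^(-26t) dt=2/(2 * 13)=1/13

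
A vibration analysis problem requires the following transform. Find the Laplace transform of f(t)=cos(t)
L{cos(wt)} = s/(s² + w²)
L{cos(t)} = s/(s² + 1)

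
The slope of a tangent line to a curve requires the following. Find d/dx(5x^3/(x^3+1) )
Quotient rule: (f/g)' = (f'g - fg')/g²
f = 5x^3, f' = 15x^2
g = x^3+1, g' = 3x^2

Answer: (15x^2·(x^3+1)-15x^5)/(x^3+1)²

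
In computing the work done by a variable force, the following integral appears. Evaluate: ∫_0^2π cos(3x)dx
Antiderivative: sin(3x)/3
Evaluate at bounds: [sin(3·2π)/3] - [sin(3·0)/3]
= ((0) - (0))/3 = 0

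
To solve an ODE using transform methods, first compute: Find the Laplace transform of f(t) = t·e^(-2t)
L{t·e^(at)} = 1/(s-a)²
L{t·e^(-2t)} = 1/(s + 2)²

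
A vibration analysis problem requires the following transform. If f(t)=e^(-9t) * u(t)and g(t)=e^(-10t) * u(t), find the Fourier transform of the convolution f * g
By the convolution theorem: F{f * g} = F(omega) * G(omega)
F(omega) = 1/(9 + j * omega), G(omega) = 1/(10 + j * omega)
F{f * g} = 1/((9 + j * omega)(10 + j * omega))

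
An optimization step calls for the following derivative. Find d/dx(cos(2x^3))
Chain rule: d/dx[cos(u)] = -sin(u)·u' where u = 2x^3
u' = 6x^2

Answer: -6x^2·sin(2x^3)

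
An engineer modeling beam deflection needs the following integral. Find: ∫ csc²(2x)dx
Since d/dx[-cot(2x)] = 2csc²(2x), integral = -cot(2x)/2 + C

Answer: (-1/2)cot(2x) + C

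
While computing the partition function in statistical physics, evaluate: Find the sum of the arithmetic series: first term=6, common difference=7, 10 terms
Last term: a_n=6+(10-1)·7=69
Sum=n(a_1+a_n)/2=10(6+69)/2=375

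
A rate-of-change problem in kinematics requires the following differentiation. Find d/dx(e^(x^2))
Chain rule: d/dx[e^u] = e^u · u' where u = x^2
u' = 2x

Answer: 2x·e^(x^2)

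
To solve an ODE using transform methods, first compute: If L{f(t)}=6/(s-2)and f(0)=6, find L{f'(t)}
L{f'(t)}=s·F(s) - f(0)=6s/(s-2)-6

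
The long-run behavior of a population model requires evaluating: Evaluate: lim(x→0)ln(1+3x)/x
L'Hôpital (0/0): lim 3/(1 + 3x) / 1 = 3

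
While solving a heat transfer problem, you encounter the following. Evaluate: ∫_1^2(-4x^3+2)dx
Step 1: Find antiderivative F(x) = -x^4 + 2x
Step 2: F(2) - F(1) = -12 - (1) = -13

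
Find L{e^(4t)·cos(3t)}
First shifting: L{e^(at)f(t)} = F(s-a)
L{cos(3t)} = s/(s² + 9)
Shift: (s-4)/((s-4)² + 9)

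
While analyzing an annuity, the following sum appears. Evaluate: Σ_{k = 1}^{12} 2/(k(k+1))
Partial fractions: 2/(k(k+1))=2/k - 2/(k+1)
Telescoping sum: 2(1-1/13)=2·12/13

Answer: 24/13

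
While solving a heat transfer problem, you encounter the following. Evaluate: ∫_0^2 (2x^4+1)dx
Step 1: Find antiderivative F(x) = (2/5)x^5+x
Step 2: F(2) - F(0) = 74/5 - (0) = 74/5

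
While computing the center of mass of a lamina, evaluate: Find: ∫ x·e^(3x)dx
Integration by parts: u=x, dv=e^(3x) dx
du=dx, v=e^(3x)/3
=x·e^(3x)/3 - ∫ e^(3x)/3 dx
=x·e^(3x)/3 - e^(3x)/9 + C

Answer: e^(3x)(x/3 - 1/9) + C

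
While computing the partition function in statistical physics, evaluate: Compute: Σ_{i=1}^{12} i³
Using formula: Σ i^3=[n(n + 1)/2]²=[12·13/2]²=6084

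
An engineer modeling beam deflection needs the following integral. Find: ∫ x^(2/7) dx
Power rule: ∫ x^(2/7) dx = x^(9/7)/(9/7) + C

Answer: (7/9)·x^(9/7) + C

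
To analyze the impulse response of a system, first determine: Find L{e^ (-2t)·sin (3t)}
First shifting: L{e^(at)f(t)}=F(s-a)
L{sin(3t)}=3/(s² + 9)
Shift: 3/((s + 2)² + 9)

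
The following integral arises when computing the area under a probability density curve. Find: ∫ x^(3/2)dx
Power rule: ∫ x^(3/2) dx = x^(5/2)/(5/2)+C

Answer: (2/5)·x^(5/2)+C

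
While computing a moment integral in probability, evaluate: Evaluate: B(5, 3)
B(x,y) = Γ(x)Γ(y)/Γ(x + y) = (x-1)!(y-1)!/(x + y-1)!
B(5,3) = 4!·2!/7! = 1/105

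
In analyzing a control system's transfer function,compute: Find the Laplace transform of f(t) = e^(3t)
L{e^(at)}=1/(s-a)
L{e^(3t)}=1/(s-3)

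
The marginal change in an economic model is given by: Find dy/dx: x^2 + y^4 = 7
Differentiate: 2x + 4y^3·(dy/dx)=0
dy/dx=-2x/(4y^3)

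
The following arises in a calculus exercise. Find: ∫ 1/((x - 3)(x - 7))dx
Partial fractions: 1/((x-3)(x-7))=A/(x-3) + B/(x-7)
A=-1/4, B=1/4
∫ [-1/4· 1/(x-3) + 1/4· 1/(x-7)] dx
=(1/4)[ln|x-7| - ln|x-3|] + C

Answer: (1/4)·ln|(x-7)/(x-3)| + C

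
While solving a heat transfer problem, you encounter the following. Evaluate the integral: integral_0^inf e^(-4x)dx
integral_0^inf e^(-4x) dx = [-1/4*e^(-4x)]_0^inf
= 0 - (-1/4) = 1/4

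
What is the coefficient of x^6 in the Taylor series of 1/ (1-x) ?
1/(1-x) = Σ x^n for |x|<1
All coefficients are 1

Answer: 1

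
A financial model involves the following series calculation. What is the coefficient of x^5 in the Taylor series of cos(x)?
cos(x) has only even powers. Coefficient of x^5 = 0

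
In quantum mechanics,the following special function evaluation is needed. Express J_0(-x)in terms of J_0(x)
For integer n: J_n(-x)=(-1)^n J_n(x)
With n=0: J_0(-x)=(-1)^0 J_0(x)=J_0(x)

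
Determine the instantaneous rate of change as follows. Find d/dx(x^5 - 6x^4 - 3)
Power rule: d/dx(ax^n) = n·a·x^(n-1)
Term by term: 5·x^4 - 24·x^3

Answer: 5x^4 - 24x^3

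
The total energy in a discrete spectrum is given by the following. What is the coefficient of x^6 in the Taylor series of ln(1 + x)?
ln(1+x)=Σ (-1)^(n+1) x^n/n
Coefficient of x^6=(-1)^7/6=-1/6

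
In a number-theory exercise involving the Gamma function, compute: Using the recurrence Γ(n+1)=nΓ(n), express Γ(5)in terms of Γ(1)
Γ(5)=4Γ(4)=4·3Γ(3)=...=4!·Γ(1)=24·Γ(1)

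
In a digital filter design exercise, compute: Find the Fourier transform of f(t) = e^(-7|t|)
Using the standard pair: F{e^(-a|t|)}=2a/(a^2+omega^2)
With a=7: F(omega)=14/(49+omega^2)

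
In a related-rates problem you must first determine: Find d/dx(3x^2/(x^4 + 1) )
Quotient rule: (f/g)' = (f'g - fg')/g²
f = 3x^2, f' = 6x
g = x^4+1, g' = 4x^3

Answer: (6x·(x^4+1)-12x^5)/(x^4+1)²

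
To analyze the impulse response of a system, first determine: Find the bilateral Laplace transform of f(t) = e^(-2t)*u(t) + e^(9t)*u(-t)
For e^(-2t) * u(t): L = 1/(s+2), Re(s) > -2
For e^(9t) * u(-t): L = -1/(s-9), Re(s) < 9
Combined: F(s) = 1/(s+2)-1/(s-9), -2 < Re(s) < 9

Answer: 1/(s+2)-1/(s-9), ROC: -2 < Re(s) < 9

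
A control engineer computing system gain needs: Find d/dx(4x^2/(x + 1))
Quotient rule: (f/g)'=(f'g - fg')/g²
f=4x^2, f'=8x
g=x+1, g'=1

Answer: (8x·(x+1)-4x^2)/(x+1)²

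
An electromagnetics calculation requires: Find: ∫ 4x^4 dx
Using power rule: ∫ 4x^4 dx=4/5 x^5+C=(4/5)x^5+C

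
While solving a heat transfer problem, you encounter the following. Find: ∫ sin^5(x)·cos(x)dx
Let u = sin(x), du = cos(x) dx
∫ u^5 du = u^6/6 + C

Answer: sin^6(x)/6 + C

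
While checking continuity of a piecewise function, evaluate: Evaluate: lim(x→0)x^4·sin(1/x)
Squeeze theorem: -|x^4| ≤ x^4·sin(1/x) ≤ |x^4|
Since x^4 → 0 as x → 0, by squeeze theorem the limit is 0

Answer: 0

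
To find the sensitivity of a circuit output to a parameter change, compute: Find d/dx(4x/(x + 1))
Quotient rule: (f/g)'=(f'g - fg')/g²
f=4x, f'=4
g=x + 1, g'=1

Answer: (4·(x + 1) - 4x)/(x + 1)²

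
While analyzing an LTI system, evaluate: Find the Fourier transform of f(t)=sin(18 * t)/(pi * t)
sin(W * t)/(pi * t)=(W/pi) * sinc(W * t/pi) is the impulse response of the ideal low-pass filter with cutoff W (here W=18).
Its Fourier transform is a rectangular function:
F(omega)=1 for |omega| < 18, 0 otherwise

Answer: rect(omega/36) [i.e., 1 for |omega| < 18, 0 otherwise]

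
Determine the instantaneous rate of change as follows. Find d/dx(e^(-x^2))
Chain rule: d/dx[e^u] = e^u · u' where u = -x^2
u' = -2x

Answer: -2x·e^(-x^2)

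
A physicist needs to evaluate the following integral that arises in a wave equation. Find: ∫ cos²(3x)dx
Using identity cos²(u)=(1 + cos(2u))/2:
∫ (1 + cos(6x))/2 dx=x/2 + sin(6x)/12 + C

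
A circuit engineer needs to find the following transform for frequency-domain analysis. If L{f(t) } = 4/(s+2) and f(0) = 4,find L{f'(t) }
L{f'(t)} = s·F(s) - f(0) = 4s/(s+2)-4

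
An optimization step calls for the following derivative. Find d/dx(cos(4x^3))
Chain rule: d/dx[cos(u)]=-sin(u)·u' where u=4x^3
u'=12x^2

Answer: -12x^2·sin(4x^3)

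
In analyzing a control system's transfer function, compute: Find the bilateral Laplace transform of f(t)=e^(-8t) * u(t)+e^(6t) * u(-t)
For e^(-8t) * u(t): L=1/(s+8), Re(s) > -8
For e^(6t) * u(-t): L=-1/(s-6), Re(s) < 6
Combined: F(s)=1/(s+8)-1/(s-6), -8 < Re(s) < 6

Answer: 1/(s+8)-1/(s-6), ROC: -8 < Re(s) < 6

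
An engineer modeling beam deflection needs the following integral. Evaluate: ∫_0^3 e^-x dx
Antiderivative: -e^-x
Evaluate: -(e^-3 - 1)

Answer: (e^-3 - 1)/(-1)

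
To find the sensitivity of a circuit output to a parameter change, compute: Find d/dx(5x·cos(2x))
Product rule: (fg)'=f'g+fg'
f=5x, f'=5
g=cos(2x), g'=-2·sin(2x)

Answer: 5·cos(2x)-10x·sin(2x)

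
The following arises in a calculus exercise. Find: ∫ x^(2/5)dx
Power rule: ∫ x^(2/5) dx=x^(7/5)/(7/5)+C

Answer: (5/7)·x^(7/5)+C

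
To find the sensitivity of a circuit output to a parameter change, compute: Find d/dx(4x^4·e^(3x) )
Product rule: (fg)'=f'g+fg'
f=4x^4, f'=16x^3
g=e^(3x), g'=3·e^(3x)

Answer: 16x^3·e^(3x)+12x^4·e^(3x)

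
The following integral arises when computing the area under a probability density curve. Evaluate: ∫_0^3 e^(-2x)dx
Antiderivative: (1/(-2))e^(-2x)
Evaluate: (1/(-2))(e^-6 - 1)

Answer: (e^-6 - 1)/(-2)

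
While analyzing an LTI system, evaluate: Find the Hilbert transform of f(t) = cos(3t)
The Hilbert transform shifts each frequency component by -pi/2.
H{cos(wt)}=sin(wt)
With w=3: H{cos(3t)}=sin(3t)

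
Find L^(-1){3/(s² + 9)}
L^(-1){w/(s² + w²)} = sin(wt)
Here w = 3

Answer: sin(3t)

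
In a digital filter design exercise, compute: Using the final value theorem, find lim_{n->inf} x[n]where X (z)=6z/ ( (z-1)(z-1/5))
Final value theorem: lim x[n] = lim_{z->1} (z-1) * X(z)
(z-1) * X(z) = 6z/(z-1/5)
As z->1: 6/(1-1/5) = 6/(4/5) = 15/2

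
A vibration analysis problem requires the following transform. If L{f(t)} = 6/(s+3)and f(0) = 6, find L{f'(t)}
L{f'(t)}=s·F(s) - f(0)=6s/(s+3)-6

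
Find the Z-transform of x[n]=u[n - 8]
Using the time-shift property: Z{u[n-8]}=z^(-8)*z/(z-1)
=z^(-7)/(z-1)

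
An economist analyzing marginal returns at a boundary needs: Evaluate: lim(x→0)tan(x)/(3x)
tan(u) ≈ u for small u:
tan(x)/(3x) ≈ x/(3x)=1/3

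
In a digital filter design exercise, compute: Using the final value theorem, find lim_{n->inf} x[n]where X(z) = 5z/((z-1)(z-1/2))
Final value theorem: lim x[n] = lim_{z->1} (z-1) * X(z)
(z-1) * X(z) = 5z/(z-1/2)
As z->1: 5/(1-1/2) = 5/(1/2) = 10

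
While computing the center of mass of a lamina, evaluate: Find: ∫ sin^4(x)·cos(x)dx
Let u=sin(x), du=cos(x) dx
∫ u^4 du=u^5/5+C

Answer: sin^5(x)/5+C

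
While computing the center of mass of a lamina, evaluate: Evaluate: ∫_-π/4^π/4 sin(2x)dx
Antiderivative: -cos(2x)/2
Evaluate at bounds: [-cos(2·π/4)/2] - [-cos(2·-π/4)/2]
= (-(0)+(0))/2 = 0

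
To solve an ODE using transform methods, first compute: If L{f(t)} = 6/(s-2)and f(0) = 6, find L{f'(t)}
L{f'(t)} = s·F(s) - f(0) = 6s/(s-2)-6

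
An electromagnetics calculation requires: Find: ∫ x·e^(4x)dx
Integration by parts: u=x, dv=e^(4x) dx
du=dx, v=e^(4x)/4
=x·e^(4x)/4 - ∫ e^(4x)/4 dx
=x·e^(4x)/4 - e^(4x)/16+C

Answer: e^(4x)(x/4-1/16)+C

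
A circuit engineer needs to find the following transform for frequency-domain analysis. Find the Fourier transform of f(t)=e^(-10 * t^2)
The Fourier transform of a Gaussian e^(-a*t^2) is sqrt(pi/a)*e^(-omega^2/(4a)).
With a = 10: F(omega) = sqrt(pi/10)*e^(-omega^2/40)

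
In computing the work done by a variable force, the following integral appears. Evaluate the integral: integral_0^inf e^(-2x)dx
integral_0^inf e^(-2x) dx = [-1/2*e^(-2x)]_0^inf
= 0 - (-1/2) = 1/2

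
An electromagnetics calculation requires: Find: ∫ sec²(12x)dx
Since d/dx[tan(12x)]=12sec²(12x), integral=tan(12x)/12+C

Answer: (1/12)tan(12x)+C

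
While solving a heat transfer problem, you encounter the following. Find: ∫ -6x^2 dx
Using power rule: ∫ -6x^2 dx = -6/3 x^3+C = -2x^3+C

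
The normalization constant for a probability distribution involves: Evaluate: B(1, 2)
B(x,y) = Γ(x)Γ(y)/Γ(x + y) = (x-1)!(y-1)!/(x + y-1)!
B(1,2) = 0!·1!/2! = 1/2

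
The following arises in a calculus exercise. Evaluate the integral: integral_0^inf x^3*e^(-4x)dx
This is a Gamma integral. Substitute u = 4x (du = 4 dx):
integral_0^inf x^3*e^(-4x) dx = (1/4^4) integral_0^inf u^3*e^(-u) du
= Gamma(4)/4^4 = 3!/4^4 = 6/256

Answer: 3/128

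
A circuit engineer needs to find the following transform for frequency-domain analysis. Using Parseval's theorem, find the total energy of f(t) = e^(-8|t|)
Parseval's theorem: E=integral |f(t)|^2 dt=(1/2pi) integral |F(omega)|^2 domega
E=integral_{-inf}^{inf} e^(-16|t|) dt=2*integral_0^inf e^(-16t) dt=2/(2*8)=1/8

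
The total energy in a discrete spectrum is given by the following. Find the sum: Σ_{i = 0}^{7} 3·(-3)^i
Geometric series: S = a(1 - r^n)/(1 - r)
a = 3, r = -3, n = 8
S = 3(1 - 6561)/4 = -4920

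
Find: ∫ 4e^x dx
Since d/dx[e^x] = + e^x, we get 4e^x + C

Answer: 4e^x + C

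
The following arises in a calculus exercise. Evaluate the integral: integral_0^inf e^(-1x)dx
integral_0^inf e^(-1x) dx=[-1/1 * e^(-1x)]_0^inf
=0 - (-1/1)=1/1

Answer: 1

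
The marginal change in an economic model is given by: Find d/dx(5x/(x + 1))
Quotient rule: (f/g)'=(f'g - fg')/g²
f=5x, f'=5
g=x + 1, g'=1

Answer: (5·(x + 1) - 5x)/(x + 1)²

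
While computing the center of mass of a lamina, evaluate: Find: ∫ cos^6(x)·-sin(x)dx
Let u=cos(x), du=-sin(x) dx
∫ u^6 du=u^7/7+C

Answer: cos^7(x)/7+C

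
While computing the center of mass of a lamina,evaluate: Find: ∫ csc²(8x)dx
Since d/dx[-cot(8x)] = 8csc²(8x), integral = -cot(8x)/8 + C

Answer: (-1/8)cot(8x) + C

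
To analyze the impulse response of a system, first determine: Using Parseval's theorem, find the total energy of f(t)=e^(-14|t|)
Parseval's theorem: E = integral |f(t)|^2 dt = (1/2pi) integral |F(omega)|^2 domega
E = integral_{-inf}^{inf} e^(-28|t|) dt = 2*integral_0^inf e^(-28t) dt = 2/(2*14) = 1/14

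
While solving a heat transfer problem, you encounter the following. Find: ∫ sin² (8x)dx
Using identity sin²(u) = (1 - cos(2u))/2:
∫ (1 - cos(16x))/2 dx = x/2 - sin(16x)/32+C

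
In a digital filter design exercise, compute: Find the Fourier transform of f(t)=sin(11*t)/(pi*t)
sin(W*t)/(pi*t)=(W/pi)*sinc(W*t/pi) is the impulse response of the ideal low-pass filter with cutoff W (here W=11).
Its Fourier transform is a rectangular function:
F(omega)=1 for |omega| < 11, 0 otherwise

Answer: rect(omega/22) [i.e., 1 for |omega| < 11, 0 otherwise]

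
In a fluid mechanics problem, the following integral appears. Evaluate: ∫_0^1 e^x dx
Antiderivative: e^x
Evaluate: (e^1 - 1)

Answer: e^1 - 1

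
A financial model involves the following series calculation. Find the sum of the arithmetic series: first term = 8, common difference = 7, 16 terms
Last term: a_n=8 + (16 - 1)·7=113
Sum=n(a_1 + a_n)/2=16(8 + 113)/2=968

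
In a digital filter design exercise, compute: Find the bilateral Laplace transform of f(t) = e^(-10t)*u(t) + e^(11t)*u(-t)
For e^(-10t) * u(t): L = 1/(s+10), Re(s) > -10
For e^(11t) * u(-t): L = -1/(s-11), Re(s) < 11
Combined: F(s) = 1/(s+10)-1/(s-11), -10 < Re(s) < 11

Answer: 1/(s+10)-1/(s-11), ROC: -10 < Re(s) < 11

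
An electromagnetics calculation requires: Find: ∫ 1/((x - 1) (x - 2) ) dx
Partial fractions: 1/((x-1)(x-2))=A/(x-1) + B/(x-2)
A=-1, B=1
∫ [-1· 1/(x-1) + 1· 1/(x-2)] dx
=(1)[ln|x-2| - ln|x-1|] + C

Answer: ln|(x-2)/(x-1)| + C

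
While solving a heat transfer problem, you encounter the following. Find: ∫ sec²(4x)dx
Since d/dx[tan(4x)] = 4sec²(4x), integral = tan(4x)/4+C

Answer: (1/4)tan(4x)+C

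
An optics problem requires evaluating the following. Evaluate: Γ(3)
Γ(n)=(n-1)! for positive integers
Γ(3)=2!=2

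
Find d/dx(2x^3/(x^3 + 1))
Quotient rule: (f/g)'=(f'g - fg')/g²
f=2x^3, f'=6x^2
g=x^3+1, g'=3x^2

Answer: (6x^2·(x^3+1)-6x^5)/(x^3+1)²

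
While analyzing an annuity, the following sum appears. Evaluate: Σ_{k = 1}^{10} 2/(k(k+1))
Partial fractions: 2/(k(k+1)) = 2/k - 2/(k+1)
Telescoping sum: 2(1-1/11) = 2·10/11

Answer: 20/11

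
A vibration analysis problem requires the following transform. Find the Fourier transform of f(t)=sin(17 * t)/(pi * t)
sin(W * t)/(pi * t)=(W/pi) * sinc(W * t/pi) is the impulse response of the ideal low-pass filter with cutoff W (here W=17).
Its Fourier transform is a rectangular function:
F(omega)=1 for |omega| < 17, 0 otherwise

Answer: rect(omega/34) [i.e., 1 for |omega| < 17, 0 otherwise]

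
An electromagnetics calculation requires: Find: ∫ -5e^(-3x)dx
Since d/dx[e^(-3x)] = -3e^(-3x), we get 5/3 e^(-3x) + C

Answer: (5/3)e^(-3x) + C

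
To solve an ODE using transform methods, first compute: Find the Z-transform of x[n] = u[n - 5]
Using the time-shift property: Z{u[n-5]}=z^(-5)*z/(z-1)
=z^(-4)/(z-1)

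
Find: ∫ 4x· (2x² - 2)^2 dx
Let u=2x² - 2, du=4x dx
∫ u^2 du=u^3/3 + C

Answer: (2x² - 2)^3/3 + C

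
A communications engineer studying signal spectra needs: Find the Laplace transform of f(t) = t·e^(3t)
L{t·e^(at)} = 1/(s-a)²
L{t·e^(3t)} = 1/(s-3)²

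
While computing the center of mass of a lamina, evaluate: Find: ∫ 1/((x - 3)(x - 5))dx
Partial fractions: 1/((x-3)(x-5))=A/(x-3)+B/(x-5)
A=-1/2, B=1/2
∫ [-1/2· 1/(x-3)+1/2· 1/(x-5)] dx
=(1/2)[ln|x-5| - ln|x-3|]+C

Answer: (1/2)·ln|(x-5)/(x-3)|+C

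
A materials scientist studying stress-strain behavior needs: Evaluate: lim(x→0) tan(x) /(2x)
tan(u) ≈ u for small u:
tan(x)/(2x) ≈ x/(2x) = 1/2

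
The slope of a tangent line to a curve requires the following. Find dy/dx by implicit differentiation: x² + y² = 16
Differentiate both sides: 2x + 2y·(dy/dx)=0
Solve: dy/dx=-2x/(2y)=-x/y

Answer: dy/dx=-x/y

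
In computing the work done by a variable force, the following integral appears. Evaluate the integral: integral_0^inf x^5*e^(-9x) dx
This is a Gamma integral. Substitute u = 9x (du = 9 dx):
integral_0^inf x^5*e^(-9x) dx = (1/9^6) integral_0^inf u^5*e^(-u) du
= Gamma(6)/9^6 = 5!/9^6 = 120/531441

Answer: 40/177147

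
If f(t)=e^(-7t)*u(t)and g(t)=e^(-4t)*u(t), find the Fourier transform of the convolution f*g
By the convolution theorem: F{f*g}=F(omega)*G(omega)
F(omega)=1/(7 + j*omega), G(omega)=1/(4 + j*omega)
F{f*g}=1/((7 + j*omega)(4 + j*omega))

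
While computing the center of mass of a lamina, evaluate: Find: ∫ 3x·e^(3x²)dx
Let u=3x², du=6x dx
∫ (1/2)e^u du=e^u/2 + C

Answer: e^(3x²)/2 + C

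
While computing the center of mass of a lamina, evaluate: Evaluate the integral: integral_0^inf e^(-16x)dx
integral_0^inf e^(-16x) dx=[-1/16*e^(-16x)]_0^inf
=0 - (-1/16)=1/16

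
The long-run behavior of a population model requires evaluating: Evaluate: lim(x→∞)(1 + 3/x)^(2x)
Rewrite as [(1+3/x)^x]^2.
lim(1+3/x)^x = e^3, so limit = (e^3)^2 = e^6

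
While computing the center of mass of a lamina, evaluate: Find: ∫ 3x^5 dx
Using power rule: ∫ 3x^5 dx=3/6 x^6 + C=(1/2)x^6 + C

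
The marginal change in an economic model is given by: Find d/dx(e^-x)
Chain rule: d/dx[e^u] = e^u · u' where u = -x
u' = -1

Answer: -1·e^-x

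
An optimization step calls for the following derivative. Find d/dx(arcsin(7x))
d/dx[arcsin(u)] = u'/√(1-u²), u = 7x, u' = 7

Answer: 7/√(1-49x²)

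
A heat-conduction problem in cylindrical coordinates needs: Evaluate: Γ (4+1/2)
Γ(n+1/2)=(2n)!√π/(4^n·n!)
=40320√π/(256·24)=(105/16)·√π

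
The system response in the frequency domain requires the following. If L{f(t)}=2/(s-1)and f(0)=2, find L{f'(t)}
L{f'(t)} = s·F(s) - f(0) = 2s/(s-1)-2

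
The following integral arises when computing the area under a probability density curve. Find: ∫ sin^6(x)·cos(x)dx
Let u=sin(x), du=cos(x) dx
∫ u^6 du=u^7/7+C

Answer: sin^7(x)/7+C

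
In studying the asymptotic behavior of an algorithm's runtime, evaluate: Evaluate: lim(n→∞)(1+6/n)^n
This is the definition of e^6: lim(1 + 6/n)^n = e^6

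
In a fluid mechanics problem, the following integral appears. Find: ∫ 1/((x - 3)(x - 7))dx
Partial fractions: 1/((x-3)(x-7)) = A/(x-3)+B/(x-7)
A = -1/4, B = 1/4
∫ [-1/4· 1/(x-3)+1/4· 1/(x-7)] dx
= (1/4)[ln|x-7| - ln|x-3|]+C

Answer: (1/4)·ln|(x-7)/(x-3)|+C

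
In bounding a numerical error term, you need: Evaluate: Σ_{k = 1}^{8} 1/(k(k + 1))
Partial fractions: 1/(k(k + 1)) = 1/k - 1/(k + 1)
Telescoping sum: 1(1 - 1/9) = 1·8/9

Answer: 8/9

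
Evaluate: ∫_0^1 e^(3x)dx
Antiderivative: (1/3)e^(3x)
Evaluate: (1/3)(e^3-1)

Answer: (e^3-1)/3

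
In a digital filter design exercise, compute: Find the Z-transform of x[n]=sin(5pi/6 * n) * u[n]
Z{sin(w0*n)*u[n]} = z*sin(w0)/(z^2-2z*cos(w0)+1)
With w0 = 5pi/6: X(z) = z*sin(5pi/6)/(z^2-2z*cos(5pi/6)+1)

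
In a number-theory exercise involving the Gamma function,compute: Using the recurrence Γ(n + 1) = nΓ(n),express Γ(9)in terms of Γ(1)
Γ(9)=8Γ(8)=8·7Γ(7)=...=8!·Γ(1)=40320·Γ(1)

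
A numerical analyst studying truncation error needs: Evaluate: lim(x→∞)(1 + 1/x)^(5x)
Rewrite as [(1 + 1/x)^x]^5.
lim(1 + 1/x)^x = e^1, so limit = (e^1)^5 = e^5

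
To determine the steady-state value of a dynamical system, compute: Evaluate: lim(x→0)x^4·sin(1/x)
Squeeze theorem: -|x^4| ≤ x^4·sin(1/x) ≤ |x^4|
Since x^4 → 0 as x → 0, by squeeze theorem the limit is 0

Answer: 0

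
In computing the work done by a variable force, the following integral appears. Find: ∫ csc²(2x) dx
Since d/dx[-cot(2x)]=2csc²(2x), integral=-cot(2x)/2+C

Answer: (-1/2)cot(2x)+C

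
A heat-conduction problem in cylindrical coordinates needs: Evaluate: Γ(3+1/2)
Γ(n+1/2)=(2n)!√π/(4^n·n!)
=720√π/(64·6)=(15/8)·√π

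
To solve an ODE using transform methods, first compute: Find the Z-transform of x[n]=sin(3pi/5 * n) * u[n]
Z{sin(w0*n)*u[n]} = z*sin(w0)/(z^2 - 2z*cos(w0) + 1)
With w0 = 3pi/5: X(z) = z*sin(3pi/5)/(z^2 - 2z*cos(3pi/5) + 1)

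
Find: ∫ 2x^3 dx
Using power rule: ∫ 2x^3 dx = 2/4 x^4 + C = (1/2)x^4 + C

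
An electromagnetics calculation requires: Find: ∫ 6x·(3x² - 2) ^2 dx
Let u = 3x² - 2, du = 6x dx
∫ u^2 du = u^3/3 + C

Answer: (3x² - 2)^3/3 + C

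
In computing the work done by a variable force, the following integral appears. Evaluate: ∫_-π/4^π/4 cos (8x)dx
Antiderivative: sin(8x)/8
Evaluate at bounds: [sin(8·π/4)/8] - [sin(8·-π/4)/8]
= ((0) - (0))/8 = 0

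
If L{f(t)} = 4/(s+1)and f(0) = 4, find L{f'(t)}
L{f'(t)}=s·F(s) - f(0)=4s/(s + 1) - 4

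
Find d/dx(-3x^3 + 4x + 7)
Power rule: d/dx(ax^n)=n·a·x^(n-1)
Term by term: -9·x^2 + 4

Answer: -9x^2 + 4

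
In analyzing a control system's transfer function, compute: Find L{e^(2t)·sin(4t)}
First shifting: L{e^(at)f(t)} = F(s-a)
L{sin(4t)} = 4/(s² + 16)
Shift: 4/((s-2)² + 16)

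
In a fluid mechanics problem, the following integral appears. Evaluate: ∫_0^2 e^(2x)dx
Antiderivative: (1/2)e^(2x)
Evaluate: (1/2)(e^4 - 1)

Answer: (e^4 - 1)/2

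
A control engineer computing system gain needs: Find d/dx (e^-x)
Chain rule: d/dx[e^u] = e^u · u' where u = -x
u' = -1

Answer: -1·e^-x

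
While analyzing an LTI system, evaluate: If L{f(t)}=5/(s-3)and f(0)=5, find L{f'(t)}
L{f'(t)}=s·F(s) - f(0)=5s/(s-3) - 5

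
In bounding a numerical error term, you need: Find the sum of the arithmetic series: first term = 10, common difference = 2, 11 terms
Last term: a_n = 10+(11-1)·2 = 30
Sum = n(a_1+a_n)/2 = 11(10+30)/2 = 220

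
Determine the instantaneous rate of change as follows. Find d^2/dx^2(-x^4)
Apply power rule 2 times:
d^1: -4x^3
d^2: -12x^2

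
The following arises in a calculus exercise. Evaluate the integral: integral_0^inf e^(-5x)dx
integral_0^inf e^(-5x) dx=[-1/5 * e^(-5x)]_0^inf
=0 - (-1/5)=1/5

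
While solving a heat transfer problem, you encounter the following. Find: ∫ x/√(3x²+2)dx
Let u = 3x²+2, du = 6x dx
∫ (1/6)·u^(-1/2) du = √u/3+C

Answer: √(3x²+2)/3+C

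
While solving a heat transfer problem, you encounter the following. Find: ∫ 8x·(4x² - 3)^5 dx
Let u=4x² - 3, du=8x dx
∫ u^5 du=u^6/6+C

Answer: (4x² - 3)^6/6+C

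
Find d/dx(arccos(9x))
d/dx[arccos(u)] = -u'/√(1-u²), u = 9x, u' = 9

Answer: -9/√(1 - 81x²)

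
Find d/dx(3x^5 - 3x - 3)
Power rule: d/dx(ax^n)=n·a·x^(n-1)
Term by term: 15·x^4-3

Answer: 15x^4-3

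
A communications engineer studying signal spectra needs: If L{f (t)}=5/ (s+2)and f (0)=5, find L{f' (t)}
L{f'(t)}=s·F(s) - f(0)=5s/(s + 2) - 5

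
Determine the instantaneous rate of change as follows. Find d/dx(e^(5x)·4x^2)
Product rule: (fg)'=f'g + fg'
f=e^(5x), f'=5·e^(5x)
g=4x^2, g'=8x

Answer: 20·e^(5x)·x^2 + 8·e^(5x)·x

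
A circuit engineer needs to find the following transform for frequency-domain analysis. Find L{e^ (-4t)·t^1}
First shifting: L{e^(at)f(t)}=F(s-a)
L{t^1}=1/s^2
Shift s → s + 4: 1/(s + 4)^2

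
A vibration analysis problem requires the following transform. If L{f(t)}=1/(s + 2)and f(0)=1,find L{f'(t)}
L{f'(t)}=s·F(s) - f(0)=s/(s + 2) - 1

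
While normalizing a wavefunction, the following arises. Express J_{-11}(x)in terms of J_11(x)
For integer n: J_{-n}(x)=(-1)^n J_n(x)
With n=11: J_{-11}(x)=(-1)^11 J_11(x)=-J_11(x)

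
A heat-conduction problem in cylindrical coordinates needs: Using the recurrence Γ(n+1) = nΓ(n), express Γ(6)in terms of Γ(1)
Γ(6) = 5Γ(5) = 5·4Γ(4) = ... = 5!·Γ(1) = 120·Γ(1)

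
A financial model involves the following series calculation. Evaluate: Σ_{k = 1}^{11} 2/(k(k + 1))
Partial fractions: 2/(k(k + 1))=2/k - 2/(k + 1)
Telescoping sum: 2(1 - 1/12)=2·11/12

Answer: 11/6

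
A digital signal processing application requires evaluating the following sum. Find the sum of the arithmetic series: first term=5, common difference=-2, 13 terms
Last term: a_n=5 + (13 - 1)·-2=-19
Sum=n(a_1 + a_n)/2=13(5 + (-19))/2=-91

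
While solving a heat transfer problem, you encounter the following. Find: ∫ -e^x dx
Since d/dx[e^x]=+e^x, we get -1e^x+C

Answer: -e^x+C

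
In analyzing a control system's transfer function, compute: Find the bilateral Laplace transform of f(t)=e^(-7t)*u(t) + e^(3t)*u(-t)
For e^(-7t)*u(t): L = 1/(s + 7), Re(s) > -7
For e^(3t)*u(-t): L = -1/(s-3), Re(s) < 3
Combined: F(s) = 1/(s + 7) - 1/(s-3), -7 < Re(s) < 3

Answer: 1/(s + 7) - 1/(s-3), ROC: -7 < Re(s) < 3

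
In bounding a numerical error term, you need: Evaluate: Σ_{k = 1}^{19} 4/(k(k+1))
Partial fractions: 4/(k(k + 1))=4/k - 4/(k + 1)
Telescoping sum: 4(1 - 1/20)=4·19/20

Answer: 19/5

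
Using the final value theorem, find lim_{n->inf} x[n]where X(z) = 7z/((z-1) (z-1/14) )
Final value theorem: lim x[n]=lim_{z->1} (z-1)*X(z)
(z-1)*X(z)=7z/(z-1/14)
As z->1: 7/(1-1/14)=7/(13/14)=98/13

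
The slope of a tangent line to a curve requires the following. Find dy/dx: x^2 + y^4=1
Differentiate: 2x + 4y^3·(dy/dx) = 0
dy/dx = -2x/(4y^3)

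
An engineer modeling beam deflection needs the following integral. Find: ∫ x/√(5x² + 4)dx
Let u=5x² + 4, du=10x dx
∫ (1/10)·u^(-1/2) du=√u/5 + C

Answer: √(5x² + 4)/5 + C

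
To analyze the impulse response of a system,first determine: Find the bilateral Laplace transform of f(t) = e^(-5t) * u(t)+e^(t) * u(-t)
For e^(-5t)*u(t): L = 1/(s+5), Re(s) > -5
For e^(t)*u(-t): L = -1/(s-1), Re(s) < 1
Combined: F(s) = 1/(s+5)-1/(s-1), -5 < Re(s) < 1

Answer: 1/(s+5)-1/(s-1), ROC: -5 < Re(s) < 1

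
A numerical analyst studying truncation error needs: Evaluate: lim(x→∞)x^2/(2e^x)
Apply L'Hôpital 2 times (∞/∞ each time):
Eventually get 2!/(2e^x) → 0

Answer: 0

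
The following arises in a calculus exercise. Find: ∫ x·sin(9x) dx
By parts: u=x, dv=sin(9x) dx
du=dx, v=-cos(9x)/9
=-x·cos(9x)/9+sin(9x)/9²+C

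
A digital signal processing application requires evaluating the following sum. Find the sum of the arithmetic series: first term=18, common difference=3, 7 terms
Last term: a_n=18+(7-1)·3=36
Sum=n(a_1+a_n)/2=7(18+36)/2=189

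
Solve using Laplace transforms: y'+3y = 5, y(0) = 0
Take L of both sides: sY(s)-0+3Y(s) = 5/s
Y(s)(s+3) = 5/s+0
Y(s) = 5/(s(s+3))+0/(s+3)
Partial fractions: 5/(s(s+3)) = (5/3)/s - (5/3)/(s+3)
So Y(s) = (5/3)/s - (5/3)/(s+3)
Inverse transform (L^(-1){1/s} = 1, L^(-1){1/(s+3)} = e^(-3t)):

Answer: y(t) = 5/3 - (5/3)·e^(-3t)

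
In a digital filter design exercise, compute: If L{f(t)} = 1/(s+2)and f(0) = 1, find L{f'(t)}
L{f'(t)}=s·F(s) - f(0)=s/(s+2)-1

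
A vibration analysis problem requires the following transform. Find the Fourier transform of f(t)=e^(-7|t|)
Using the standard pair: F{e^(-a|t|)}=2a/(a^2+omega^2)
With a=7: F(omega)=14/(49+omega^2)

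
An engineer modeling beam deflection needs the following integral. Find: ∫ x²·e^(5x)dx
Integration by parts twice:
First: u=x², dv=e^(5x) dx => x²e^(5x)/5 - (2/5)∫ xe^(5x) dx
Second (∫ xe^(5x) dx): xe^(5x)/5 - e^(5x)/25
Combining: e^(5x)(x²/5-2x/25+2/125)+C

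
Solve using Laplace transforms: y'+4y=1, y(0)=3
Take L of both sides: sY(s)-3+4Y(s) = 1/s
Y(s)(s+4) = 1/s+3
Y(s) = 1/(s(s+4))+3/(s+4)
Partial fractions: 1/(s(s+4)) = (1/4)/s - (1/4)/(s+4)
So Y(s) = (1/4)/s+(11/4)/(s+4)
Inverse transform (L^(-1){1/s} = 1, L^(-1){1/(s+4)} = e^(-4t)):

Answer: y(t) = 1/4+(11/4)·e^(-4t)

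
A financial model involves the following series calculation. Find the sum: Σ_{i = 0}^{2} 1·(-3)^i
Geometric series: S=a(1 - r^n)/(1 - r)
a=1, r=-3, n=3
S=1(1 + 27)/4=7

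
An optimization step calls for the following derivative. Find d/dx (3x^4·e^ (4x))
Product rule: (fg)'=f'g + fg'
f=3x^4, f'=12x^3
g=e^(4x), g'=4·e^(4x)

Answer: 12x^3·e^(4x) + 12x^4·e^(4x)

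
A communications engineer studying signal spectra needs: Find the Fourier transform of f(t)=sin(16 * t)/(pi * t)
sin(W*t)/(pi*t)=(W/pi)*sinc(W*t/pi) is the impulse response of the ideal low-pass filter with cutoff W (here W=16).
Its Fourier transform is a rectangular function:
F(omega)=1 for |omega| < 16, 0 otherwise

Answer: rect(omega/32) [i.e., 1 for |omega| < 16, 0 otherwise]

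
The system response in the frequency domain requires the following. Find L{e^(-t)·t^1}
First shifting: L{e^(at)f(t)}=F(s-a)
L{t^1}=1/s^2
Shift s → s+1: 1/(s+1)^2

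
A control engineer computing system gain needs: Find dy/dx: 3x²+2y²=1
Differentiate: 6x + 4y·(dy/dx)=0
dy/dx=-6x/(4y)=-(3/2)·(x/y)

Answer: dy/dx=-(3/2)·(x/y)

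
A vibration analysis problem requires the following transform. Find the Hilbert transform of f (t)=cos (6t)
The Hilbert transform shifts each frequency component by -pi/2.
H{cos(wt)} = sin(wt)
With w = 6: H{cos(6t)} = sin(6t)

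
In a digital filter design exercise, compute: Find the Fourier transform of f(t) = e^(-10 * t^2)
The Fourier transform of a Gaussian e^(-a*t^2) is sqrt(pi/a)*e^(-omega^2/(4a)).
With a=10: F(omega)=sqrt(pi/10)*e^(-omega^2/40)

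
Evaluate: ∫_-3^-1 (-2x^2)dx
Step 1: Find antiderivative F(x) = (-2/3)x^3
Step 2: F(-1) - F(-3) = 2/3 - (18) = -52/3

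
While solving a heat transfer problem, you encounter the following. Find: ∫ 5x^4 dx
Using power rule: ∫ 5x^4 dx = 5/5 x^5+C = x^5+C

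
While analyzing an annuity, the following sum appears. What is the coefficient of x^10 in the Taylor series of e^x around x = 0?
Taylor series of e^x=Σ x^n/n!
Coefficient of x^10=1/10!=1/3628800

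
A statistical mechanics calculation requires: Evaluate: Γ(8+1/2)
Γ(n + 1/2) = (2n)!√π/(4^n·n!)
= 20922789888000√π/(65536·40320) = (2027025/256)·√π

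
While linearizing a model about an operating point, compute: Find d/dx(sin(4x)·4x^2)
Product rule: (fg)'=f'g + fg'
f=sin(4x), f'=4·cos(4x)
g=4x^2, g'=8x

Answer: 16·cos(4x)·x^2 + 8·sin(4x)·x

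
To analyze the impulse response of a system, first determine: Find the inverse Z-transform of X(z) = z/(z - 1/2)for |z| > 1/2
Standard pair: z/(z-a) <-> a^n*u[n] for causal signals
With a=1/2: x[n]=(1/2)^n*u[n]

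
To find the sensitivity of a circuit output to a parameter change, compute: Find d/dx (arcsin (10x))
d/dx[arcsin(u)] = u'/√(1-u²), u = 10x, u' = 10

Answer: 10/√(1-100x²)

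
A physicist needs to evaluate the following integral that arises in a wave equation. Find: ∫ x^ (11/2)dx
Power rule: ∫ x^(11/2) dx=x^(13/2)/(13/2)+C

Answer: (2/13)·x^(13/2)+C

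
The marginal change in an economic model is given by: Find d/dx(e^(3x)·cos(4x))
Product rule: (fg)'=f'g+fg'
f=e^(3x), f'=3·e^(3x)
g=cos(4x), g'=-4·sin(4x)

Answer: 3·e^(3x)·cos(4x)-4·e^(3x)·sin(4x)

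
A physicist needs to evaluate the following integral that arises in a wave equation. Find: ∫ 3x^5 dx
Using power rule: ∫ 3x^5 dx = 3/6 x^6+C = (1/2)x^6+C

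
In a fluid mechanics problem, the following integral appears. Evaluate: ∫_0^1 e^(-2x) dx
Antiderivative: (1/(-2))e^(-2x)
Evaluate: (1/(-2))(e^-2 - 1)

Answer: (e^-2 - 1)/(-2)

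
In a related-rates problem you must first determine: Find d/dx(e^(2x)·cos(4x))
Product rule: (fg)' = f'g+fg'
f = e^(2x), f' = 2·e^(2x)
g = cos(4x), g' = -4·sin(4x)

Answer: 2·e^(2x)·cos(4x)-4·e^(2x)·sin(4x)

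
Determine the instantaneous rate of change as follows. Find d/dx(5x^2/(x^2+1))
Quotient rule: (f/g)' = (f'g - fg')/g²
f = 5x^2, f' = 10x
g = x^2 + 1, g' = 2x

Answer: (10x·(x^2 + 1) - 10x^3)/(x^2 + 1)²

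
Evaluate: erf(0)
erf(0) = 0 (error function is odd and erf(0) = 0 by definition)

Answer: 0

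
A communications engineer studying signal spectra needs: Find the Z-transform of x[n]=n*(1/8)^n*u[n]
Using the property Z{n*a^n*u[n]}=az/(z-a)^2
With a=1/8: X(z)=(1/8)z/(z - 1/8)^2, |z| > 1/8

Answer: (1/8)z/(z - 1/8)^2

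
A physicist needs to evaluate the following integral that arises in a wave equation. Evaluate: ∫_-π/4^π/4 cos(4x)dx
Antiderivative: sin(4x)/4
Evaluate at bounds: [sin(4·π/4)/4] - [sin(4·-π/4)/4]
=((0) - (0))/4=0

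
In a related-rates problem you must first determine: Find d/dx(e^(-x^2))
Chain rule: d/dx[e^u]=e^u · u' where u=-x^2
u'=-2x

Answer: -2x·e^(-x^2)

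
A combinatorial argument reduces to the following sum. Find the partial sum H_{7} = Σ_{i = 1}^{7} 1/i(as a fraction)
H_7 = 1+1/2+1/3+...+1/7
= 363/140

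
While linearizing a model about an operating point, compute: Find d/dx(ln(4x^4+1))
Chain rule: d/dx[ln(u)]=u'/u where u=4x^4+1
u'=16x^3

Answer: (16x^3)/(4x^4+1)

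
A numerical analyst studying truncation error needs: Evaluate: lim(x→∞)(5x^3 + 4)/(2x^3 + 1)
Divide numerator and denominator by x^3:
lim (5 + 4/x^3)/(2 + 1/x^3)=5/2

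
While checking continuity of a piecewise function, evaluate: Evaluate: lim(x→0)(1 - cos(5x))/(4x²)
Using 1-cos(u) ≈ u²/2 for small u:
(1-cos(5x)) ≈ (5x)²/2 = 25x²/2
So limit = 25/(2·4) = 25/8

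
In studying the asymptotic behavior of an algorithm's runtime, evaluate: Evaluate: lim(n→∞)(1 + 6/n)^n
This is the definition of e^6: lim(1+6/n)^n = e^6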